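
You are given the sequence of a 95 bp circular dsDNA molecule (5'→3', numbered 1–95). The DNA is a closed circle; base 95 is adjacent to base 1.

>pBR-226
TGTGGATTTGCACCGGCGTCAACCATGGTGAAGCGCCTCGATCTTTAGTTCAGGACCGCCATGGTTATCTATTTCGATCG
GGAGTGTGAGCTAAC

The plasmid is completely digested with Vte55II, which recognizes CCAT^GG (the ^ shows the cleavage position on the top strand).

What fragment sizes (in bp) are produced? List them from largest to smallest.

Vte55II sites (CCATGG) start at positions 23, 59.
Vte55II cuts after base 4 of each site, so after positions 26, 62.
Circular molecule, 2 cuts → 2 fragments:
  27–62 → 36 bp
  63–95 then 1–26 → 33 + 26 = 59 bp
Sorted largest to smallest: 59, 36 bp.

59, 36 bp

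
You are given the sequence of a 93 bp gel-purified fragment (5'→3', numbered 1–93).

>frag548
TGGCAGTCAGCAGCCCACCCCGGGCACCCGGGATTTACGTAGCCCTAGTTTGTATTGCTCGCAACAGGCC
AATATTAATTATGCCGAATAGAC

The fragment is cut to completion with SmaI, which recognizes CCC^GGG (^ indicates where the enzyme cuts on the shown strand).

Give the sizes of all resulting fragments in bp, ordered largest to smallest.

64, 21, 8 bp

SmaI sites (CCCGGG) start at positions 19, 27.
SmaI cuts after base 3 of each site, so after positions 21, 29.
Linear molecule, 2 cuts → 3 fragments:
  1–21 → 21 bp
  22–29 → 8 bp
  30–93 → 64 bp
Sorted largest to smallest: 64, 21, 8 bp.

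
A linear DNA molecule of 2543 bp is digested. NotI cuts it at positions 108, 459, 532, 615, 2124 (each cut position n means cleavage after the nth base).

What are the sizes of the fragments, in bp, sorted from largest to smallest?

1509, 419, 351, 108, 83, 73 bp

Linear molecule, 5 cuts → 6 fragments:
  108 − 0 = 108 bp
  459 − 108 = 351 bp
  532 − 459 = 73 bp
  615 − 532 = 83 bp
  2124 − 615 = 1509 bp
  2543 − 2124 = 419 bp
Sorted largest to smallest: 1509, 419, 351, 108, 83, 73 bp.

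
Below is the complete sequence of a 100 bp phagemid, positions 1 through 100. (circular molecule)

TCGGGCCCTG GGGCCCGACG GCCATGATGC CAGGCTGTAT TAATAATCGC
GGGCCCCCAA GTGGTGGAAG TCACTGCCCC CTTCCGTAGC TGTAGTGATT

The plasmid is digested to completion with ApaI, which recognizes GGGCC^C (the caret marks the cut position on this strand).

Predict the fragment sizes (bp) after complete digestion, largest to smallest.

ApaI sites (GGGCCC) start at positions 3, 11, 51.
ApaI cuts after base 5 of each site (before the last base), so after positions 7, 15, 55.
Circular molecule, 3 cuts → 3 fragments:
  8–15 → 8 bp
  16–55 → 40 bp
  56–100 then 1–7 → 45 + 7 = 52 bp
Sorted largest to smallest: 52, 40, 8 bp.

52, 40, 8 bp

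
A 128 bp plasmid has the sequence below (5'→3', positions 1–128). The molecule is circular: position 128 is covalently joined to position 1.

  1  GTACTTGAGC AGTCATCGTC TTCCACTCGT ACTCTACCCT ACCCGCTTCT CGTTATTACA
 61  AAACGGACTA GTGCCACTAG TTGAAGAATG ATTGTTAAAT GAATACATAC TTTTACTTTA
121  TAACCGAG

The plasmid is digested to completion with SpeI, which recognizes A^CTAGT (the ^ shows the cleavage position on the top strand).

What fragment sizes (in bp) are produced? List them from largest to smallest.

SpeI sites (ACTAGT) start at positions 67, 76.
SpeI cuts after the first base of each site, so after positions 67, 76.
Circular molecule, 2 cuts → 2 fragments:
  68–76 → 9 bp
  77–128 then 1–67 → 52 + 67 = 119 bp
Sorted largest to smallest: 119, 9 bp.

119, 9 bp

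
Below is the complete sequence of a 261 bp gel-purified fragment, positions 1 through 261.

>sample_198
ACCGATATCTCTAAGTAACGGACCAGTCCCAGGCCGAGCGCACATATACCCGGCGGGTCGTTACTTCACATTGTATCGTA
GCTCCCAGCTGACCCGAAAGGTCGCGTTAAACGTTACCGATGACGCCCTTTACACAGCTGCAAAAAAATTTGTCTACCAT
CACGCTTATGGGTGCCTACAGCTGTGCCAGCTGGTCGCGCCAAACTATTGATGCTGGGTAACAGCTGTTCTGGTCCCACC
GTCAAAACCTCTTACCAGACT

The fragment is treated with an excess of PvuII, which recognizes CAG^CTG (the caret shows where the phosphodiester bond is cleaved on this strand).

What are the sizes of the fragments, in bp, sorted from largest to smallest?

PvuII sites (CAGCTG) start at positions 86, 135, 179, 188, 222.
PvuII cuts after base 3 of each site, so after positions 88, 137, 181, 190, 224.
Linear molecule, 5 cuts → 6 fragments:
  1–88 → 88 bp
  89–137 → 49 bp
  138–181 → 44 bp
  182–190 → 9 bp
  191–224 → 34 bp
  225–261 → 37 bp
Sorted largest to smallest: 88, 49, 44, 37, 34, 9 bp.

88, 49, 44, 37, 34, 9 bp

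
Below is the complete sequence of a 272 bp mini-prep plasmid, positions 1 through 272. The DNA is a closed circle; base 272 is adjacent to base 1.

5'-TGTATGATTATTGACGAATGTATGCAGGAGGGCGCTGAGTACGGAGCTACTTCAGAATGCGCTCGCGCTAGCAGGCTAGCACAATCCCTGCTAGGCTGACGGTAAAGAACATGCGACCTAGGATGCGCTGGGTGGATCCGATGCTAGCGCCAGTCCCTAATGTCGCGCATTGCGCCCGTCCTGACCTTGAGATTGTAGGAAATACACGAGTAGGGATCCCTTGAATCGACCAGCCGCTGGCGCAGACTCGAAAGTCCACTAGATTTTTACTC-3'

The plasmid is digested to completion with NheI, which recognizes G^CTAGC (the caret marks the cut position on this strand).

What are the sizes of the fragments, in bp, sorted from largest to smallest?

196, 68, 8 bp

NheI sites (GCTAGC) start at positions 67, 75, 143.
NheI cuts after the first base of each site, so after positions 67, 75, 143.
Circular molecule, 3 cuts → 3 fragments:
  68–75 → 8 bp
  76–143 → 68 bp
  144–272 then 1–67 → 129 + 67 = 196 bp
Sorted largest to smallest: 196, 68, 8 bp.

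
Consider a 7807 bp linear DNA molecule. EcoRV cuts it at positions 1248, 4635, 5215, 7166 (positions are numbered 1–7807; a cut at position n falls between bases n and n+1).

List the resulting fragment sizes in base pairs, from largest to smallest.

Linear molecule, 4 cuts → 5 fragments:
  1248 − 0 = 1248 bp
  4635 − 1248 = 3387 bp
  5215 − 4635 = 580 bp
  7166 − 5215 = 1951 bp
  7807 − 7166 = 641 bp
Sorted largest to smallest: 3387, 1951, 1248, 641, 580 bp.

3387, 1951, 1248, 641, 580 bp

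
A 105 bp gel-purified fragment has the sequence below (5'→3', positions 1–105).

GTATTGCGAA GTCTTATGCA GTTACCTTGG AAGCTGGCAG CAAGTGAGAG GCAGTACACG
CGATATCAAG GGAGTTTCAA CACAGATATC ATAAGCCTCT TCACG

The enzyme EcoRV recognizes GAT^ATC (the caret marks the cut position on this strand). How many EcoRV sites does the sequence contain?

GATATC occurs starting at positions 62, 85.
EcoRV cuts at 2 sites.

2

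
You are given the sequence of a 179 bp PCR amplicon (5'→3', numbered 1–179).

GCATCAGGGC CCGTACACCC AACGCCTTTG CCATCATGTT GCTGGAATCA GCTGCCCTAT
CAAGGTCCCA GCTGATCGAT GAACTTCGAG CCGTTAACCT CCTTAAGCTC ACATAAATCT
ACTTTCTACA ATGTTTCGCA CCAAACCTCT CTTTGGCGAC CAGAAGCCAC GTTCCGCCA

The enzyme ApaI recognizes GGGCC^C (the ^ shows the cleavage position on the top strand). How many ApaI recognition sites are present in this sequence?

1

GGGCCC occurs starting at position 7.
ApaI cuts at 1 site.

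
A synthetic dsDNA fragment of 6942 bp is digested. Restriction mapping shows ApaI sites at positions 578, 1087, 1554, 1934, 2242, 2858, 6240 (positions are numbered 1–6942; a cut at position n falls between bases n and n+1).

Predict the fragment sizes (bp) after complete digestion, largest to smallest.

3382, 702, 616, 578, 509, 467, 380, 308 bp

Linear molecule, 7 cuts → 8 fragments:
  578 − 0 = 578 bp
  1087 − 578 = 509 bp
  1554 − 1087 = 467 bp
  1934 − 1554 = 380 bp
  2242 − 1934 = 308 bp
  2858 − 2242 = 616 bp
  6240 − 2858 = 3382 bp
  6942 − 6240 = 702 bp
Sorted largest to smallest: 3382, 702, 616, 578, 509, 467, 380, 308 bp.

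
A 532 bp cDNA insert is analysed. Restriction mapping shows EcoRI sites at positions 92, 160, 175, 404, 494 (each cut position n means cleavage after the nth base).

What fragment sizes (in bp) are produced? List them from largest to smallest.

229, 92, 90, 68, 38, 15 bp

Linear molecule, 5 cuts → 6 fragments:
  92 − 0 = 92 bp
  160 − 92 = 68 bp
  175 − 160 = 15 bp
  404 − 175 = 229 bp
  494 − 404 = 90 bp
  532 − 494 = 38 bp
Sorted largest to smallest: 229, 92, 90, 68, 38, 15 bp.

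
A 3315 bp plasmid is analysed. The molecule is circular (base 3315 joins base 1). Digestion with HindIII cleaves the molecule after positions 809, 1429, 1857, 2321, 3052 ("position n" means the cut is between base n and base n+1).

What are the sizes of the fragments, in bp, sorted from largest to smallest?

Circular molecule, 5 cuts → 5 fragments:
  1429 − 809 = 620 bp
  1857 − 1429 = 428 bp
  2321 − 1857 = 464 bp
  3052 − 2321 = 731 bp
  wrap: 3315 − 3052 + 809 = 1072 bp
Sorted largest to smallest: 1072, 731, 620, 464, 428 bp.

1072, 731, 620, 464, 428 bp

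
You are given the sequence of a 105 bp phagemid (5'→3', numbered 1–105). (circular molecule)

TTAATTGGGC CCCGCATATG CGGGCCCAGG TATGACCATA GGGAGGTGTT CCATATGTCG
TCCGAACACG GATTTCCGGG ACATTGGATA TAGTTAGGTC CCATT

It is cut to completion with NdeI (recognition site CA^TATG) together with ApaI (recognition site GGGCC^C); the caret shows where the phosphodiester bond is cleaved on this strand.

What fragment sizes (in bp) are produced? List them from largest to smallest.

NdeI sites (CATATG) start at positions 15, 52.
NdeI cuts after base 2 of each site, so after positions 16, 53.
ApaI sites (GGGCCC) start at positions 7, 22.
ApaI cuts after base 5 of each site (before the last base), so after positions 11, 26.
Combined cut positions: 11, 16, 26, 53.
Circular molecule, 4 cuts → 4 fragments:
  12–16 → 5 bp
  17–26 → 10 bp
  27–53 → 27 bp
  54–105 then 1–11 → 52 + 11 = 63 bp
Sorted largest to smallest: 63, 27, 10, 5 bp.

63, 27, 10, 5 bp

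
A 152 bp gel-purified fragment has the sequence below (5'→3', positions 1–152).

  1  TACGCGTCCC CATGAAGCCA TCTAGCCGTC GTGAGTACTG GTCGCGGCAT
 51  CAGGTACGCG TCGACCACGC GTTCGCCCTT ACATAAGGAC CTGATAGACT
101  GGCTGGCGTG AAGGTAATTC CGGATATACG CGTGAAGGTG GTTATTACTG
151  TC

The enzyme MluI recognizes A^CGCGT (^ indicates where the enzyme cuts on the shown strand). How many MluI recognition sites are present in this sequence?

ACGCGT occurs starting at positions 2, 56, 67, 128.
MluI cuts at 4 sites.

4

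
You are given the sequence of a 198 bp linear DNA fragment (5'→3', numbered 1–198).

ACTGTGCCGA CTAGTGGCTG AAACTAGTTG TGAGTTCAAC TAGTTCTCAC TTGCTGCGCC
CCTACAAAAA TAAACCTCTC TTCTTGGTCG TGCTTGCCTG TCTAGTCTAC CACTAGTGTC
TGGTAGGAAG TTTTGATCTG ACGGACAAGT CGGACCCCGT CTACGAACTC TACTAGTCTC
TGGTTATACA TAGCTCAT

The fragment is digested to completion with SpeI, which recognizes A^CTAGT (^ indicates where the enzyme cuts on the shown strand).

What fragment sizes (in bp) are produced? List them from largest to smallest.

SpeI sites (ACTAGT) start at positions 10, 23, 39, 112, 172.
SpeI cuts after the first base of each site, so after positions 10, 23, 39, 112, 172.
Linear molecule, 5 cuts → 6 fragments:
  1–10 → 10 bp
  11–23 → 13 bp
  24–39 → 16 bp
  40–112 → 73 bp
  113–172 → 60 bp
  173–198 → 26 bp
Sorted largest to smallest: 73, 60, 26, 16, 13, 10 bp.

73, 60, 26, 16, 13, 10 bp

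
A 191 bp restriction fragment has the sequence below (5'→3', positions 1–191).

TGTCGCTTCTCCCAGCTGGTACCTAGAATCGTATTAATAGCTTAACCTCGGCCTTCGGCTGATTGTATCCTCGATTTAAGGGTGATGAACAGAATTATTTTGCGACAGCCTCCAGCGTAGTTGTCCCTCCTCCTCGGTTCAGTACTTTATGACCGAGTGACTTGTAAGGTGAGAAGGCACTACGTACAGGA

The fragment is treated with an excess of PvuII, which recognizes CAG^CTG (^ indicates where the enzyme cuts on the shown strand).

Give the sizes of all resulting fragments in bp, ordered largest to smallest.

176, 15 bp

The PvuII site (CAGCTG) starts at position 13.
PvuII cuts after base 3 of each site, so after position 15.
Linear molecule, 1 cut → 2 fragments:
  1–15 → 15 bp
  16–191 → 176 bp
Sorted largest to smallest: 176, 15 bp.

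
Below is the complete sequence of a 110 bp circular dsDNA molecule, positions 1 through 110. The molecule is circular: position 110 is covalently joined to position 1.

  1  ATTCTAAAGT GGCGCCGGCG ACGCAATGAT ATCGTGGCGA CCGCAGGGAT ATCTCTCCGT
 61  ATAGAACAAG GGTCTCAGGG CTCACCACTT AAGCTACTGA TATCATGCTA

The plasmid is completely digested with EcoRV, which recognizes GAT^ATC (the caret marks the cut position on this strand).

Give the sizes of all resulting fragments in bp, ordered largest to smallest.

EcoRV sites (GATATC) start at positions 28, 48, 99.
EcoRV cuts after base 3 of each site, so after positions 30, 50, 101.
Circular molecule, 3 cuts → 3 fragments:
  31–50 → 20 bp
  51–101 → 51 bp
  102–110 then 1–30 → 9 + 30 = 39 bp
Sorted largest to smallest: 51, 39, 20 bp.

51, 39, 20 bp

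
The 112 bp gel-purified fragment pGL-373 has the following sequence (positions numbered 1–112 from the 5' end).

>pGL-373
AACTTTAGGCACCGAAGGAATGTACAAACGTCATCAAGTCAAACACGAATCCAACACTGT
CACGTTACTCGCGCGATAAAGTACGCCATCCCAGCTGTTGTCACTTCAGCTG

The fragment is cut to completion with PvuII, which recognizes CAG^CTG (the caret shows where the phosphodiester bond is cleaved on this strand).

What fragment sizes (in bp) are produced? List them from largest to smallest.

94, 15, 3 bp

PvuII sites (CAGCTG) start at positions 92, 107.
PvuII cuts after base 3 of each site, so after positions 94, 109.
Linear molecule, 2 cuts → 3 fragments:
  1–94 → 94 bp
  95–109 → 15 bp
  110–112 → 3 bp
Sorted largest to smallest: 94, 15, 3 bp.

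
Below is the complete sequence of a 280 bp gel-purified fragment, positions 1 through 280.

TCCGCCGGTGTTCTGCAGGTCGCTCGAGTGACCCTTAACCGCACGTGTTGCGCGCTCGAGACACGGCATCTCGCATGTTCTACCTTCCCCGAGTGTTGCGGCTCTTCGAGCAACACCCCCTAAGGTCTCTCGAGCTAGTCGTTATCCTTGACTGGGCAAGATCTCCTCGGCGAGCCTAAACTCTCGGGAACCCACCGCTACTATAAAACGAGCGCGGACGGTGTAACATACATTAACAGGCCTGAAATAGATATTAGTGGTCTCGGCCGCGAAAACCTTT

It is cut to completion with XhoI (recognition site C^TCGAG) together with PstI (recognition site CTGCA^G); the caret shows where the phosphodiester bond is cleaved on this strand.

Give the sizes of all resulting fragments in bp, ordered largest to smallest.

151, 74, 32, 17, 6 bp

XhoI sites (CTCGAG) start at positions 23, 55, 129.
XhoI cuts after the first base of each site, so after positions 23, 55, 129.
The PstI site (CTGCAG) starts at position 13.
PstI cuts after base 5 of each site (before the last base), so after position 17.
Combined cut positions: 17, 23, 55, 129.
Linear molecule, 4 cuts → 5 fragments:
  1–17 → 17 bp
  18–23 → 6 bp
  24–55 → 32 bp
  56–129 → 74 bp
  130–280 → 151 bp
Sorted largest to smallest: 151, 74, 32, 17, 6 bp.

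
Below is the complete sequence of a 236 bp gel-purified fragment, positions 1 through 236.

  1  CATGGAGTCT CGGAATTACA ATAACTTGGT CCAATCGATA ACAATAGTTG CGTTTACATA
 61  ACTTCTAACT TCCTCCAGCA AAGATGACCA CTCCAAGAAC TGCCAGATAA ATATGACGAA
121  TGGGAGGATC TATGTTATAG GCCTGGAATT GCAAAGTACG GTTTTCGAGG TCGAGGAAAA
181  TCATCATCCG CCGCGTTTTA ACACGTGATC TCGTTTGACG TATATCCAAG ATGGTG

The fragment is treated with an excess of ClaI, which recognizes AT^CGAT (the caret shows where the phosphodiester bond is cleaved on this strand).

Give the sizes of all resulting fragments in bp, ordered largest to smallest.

The ClaI site (ATCGAT) starts at position 34.
ClaI cuts after base 2 of each site, so after position 35.
Linear molecule, 1 cut → 2 fragments:
  1–35 → 35 bp
  36–236 → 201 bp
Sorted largest to smallest: 201, 35 bp.

201, 35 bp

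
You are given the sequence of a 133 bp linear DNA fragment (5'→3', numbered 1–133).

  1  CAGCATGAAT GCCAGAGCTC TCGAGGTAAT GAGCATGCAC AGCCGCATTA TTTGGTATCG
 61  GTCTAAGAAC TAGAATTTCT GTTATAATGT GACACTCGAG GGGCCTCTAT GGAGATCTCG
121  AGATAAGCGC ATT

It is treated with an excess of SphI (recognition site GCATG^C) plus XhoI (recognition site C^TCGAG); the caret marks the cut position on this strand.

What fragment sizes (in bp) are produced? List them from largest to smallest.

The SphI site (GCATGC) starts at position 33.
SphI cuts after base 5 of each site (before the last base), so after position 37.
XhoI sites (CTCGAG) start at positions 20, 95, 117.
XhoI cuts after the first base of each site, so after positions 20, 95, 117.
Combined cut positions: 20, 37, 95, 117.
Linear molecule, 4 cuts → 5 fragments:
  1–20 → 20 bp
  21–37 → 17 bp
  38–95 → 58 bp
  96–117 → 22 bp
  118–133 → 16 bp
Sorted largest to smallest: 58, 22, 20, 17, 16 bp.

58, 22, 20, 17, 16 bp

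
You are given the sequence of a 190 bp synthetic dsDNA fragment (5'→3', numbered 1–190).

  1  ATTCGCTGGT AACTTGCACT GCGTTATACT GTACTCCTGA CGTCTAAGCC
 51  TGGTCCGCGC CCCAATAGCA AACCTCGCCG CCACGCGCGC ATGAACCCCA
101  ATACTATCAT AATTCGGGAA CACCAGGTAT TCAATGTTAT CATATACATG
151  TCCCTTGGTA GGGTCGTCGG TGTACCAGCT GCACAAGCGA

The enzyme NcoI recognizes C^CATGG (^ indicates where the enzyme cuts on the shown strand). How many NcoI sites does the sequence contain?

0

No occurrence of CCATGG is present in the sequence.
NcoI does not cut: 0 sites.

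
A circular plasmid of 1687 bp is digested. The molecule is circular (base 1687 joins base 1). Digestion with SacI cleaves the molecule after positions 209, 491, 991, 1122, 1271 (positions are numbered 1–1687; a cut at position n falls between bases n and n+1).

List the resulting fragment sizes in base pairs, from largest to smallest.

Circular molecule, 5 cuts → 5 fragments:
  491 − 209 = 282 bp
  991 − 491 = 500 bp
  1122 − 991 = 131 bp
  1271 − 1122 = 149 bp
  wrap: 1687 − 1271 + 209 = 625 bp
Sorted largest to smallest: 625, 500, 282, 149, 131 bp.

625, 500, 282, 149, 131 bp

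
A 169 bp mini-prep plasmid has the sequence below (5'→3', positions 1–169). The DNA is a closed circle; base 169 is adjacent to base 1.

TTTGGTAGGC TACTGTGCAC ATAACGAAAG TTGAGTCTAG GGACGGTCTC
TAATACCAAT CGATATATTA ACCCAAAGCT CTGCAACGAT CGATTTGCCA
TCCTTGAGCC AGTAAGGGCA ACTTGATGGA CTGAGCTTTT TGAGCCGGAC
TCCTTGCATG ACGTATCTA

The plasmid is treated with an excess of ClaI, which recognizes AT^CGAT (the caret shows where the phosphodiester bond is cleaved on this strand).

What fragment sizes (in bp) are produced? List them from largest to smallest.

ClaI sites (ATCGAT) start at positions 59, 89.
ClaI cuts after base 2 of each site, so after positions 60, 90.
Circular molecule, 2 cuts → 2 fragments:
  61–90 → 30 bp
  91–169 then 1–60 → 79 + 60 = 139 bp
Sorted largest to smallest: 139, 30 bp.

139, 30 bp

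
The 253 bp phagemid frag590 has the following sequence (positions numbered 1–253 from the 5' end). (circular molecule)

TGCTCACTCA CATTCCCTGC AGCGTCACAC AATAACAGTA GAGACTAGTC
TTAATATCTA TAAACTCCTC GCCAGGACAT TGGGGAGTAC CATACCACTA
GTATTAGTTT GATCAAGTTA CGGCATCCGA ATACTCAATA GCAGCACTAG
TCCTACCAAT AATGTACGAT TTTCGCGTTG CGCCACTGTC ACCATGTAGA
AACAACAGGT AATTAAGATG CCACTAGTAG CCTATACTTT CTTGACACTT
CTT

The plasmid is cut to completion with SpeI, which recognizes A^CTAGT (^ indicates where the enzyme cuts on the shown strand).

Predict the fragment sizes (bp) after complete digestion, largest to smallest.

77, 74, 53, 49 bp

SpeI sites (ACTAGT) start at positions 44, 97, 146, 223.
SpeI cuts after the first base of each site, so after positions 44, 97, 146, 223.
Circular molecule, 4 cuts → 4 fragments:
  45–97 → 53 bp
  98–146 → 49 bp
  147–223 → 77 bp
  224–253 then 1–44 → 30 + 44 = 74 bp
Sorted largest to smallest: 77, 74, 53, 49 bp.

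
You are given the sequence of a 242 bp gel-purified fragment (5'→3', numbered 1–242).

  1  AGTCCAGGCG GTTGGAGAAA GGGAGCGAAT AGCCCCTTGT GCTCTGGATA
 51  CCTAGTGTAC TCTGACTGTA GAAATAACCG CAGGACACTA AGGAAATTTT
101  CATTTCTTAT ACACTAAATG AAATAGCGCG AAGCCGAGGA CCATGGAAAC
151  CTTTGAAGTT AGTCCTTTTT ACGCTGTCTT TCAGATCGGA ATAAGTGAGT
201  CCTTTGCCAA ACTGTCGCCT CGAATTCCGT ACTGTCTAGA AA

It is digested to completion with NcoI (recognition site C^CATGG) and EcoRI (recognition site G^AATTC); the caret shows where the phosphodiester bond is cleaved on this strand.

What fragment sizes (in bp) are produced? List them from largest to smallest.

The NcoI site (CCATGG) starts at position 141.
NcoI cuts after the first base of each site, so after position 141.
The EcoRI site (GAATTC) starts at position 222.
EcoRI cuts after the first base of each site, so after position 222.
Combined cut positions: 141, 222.
Linear molecule, 2 cuts → 3 fragments:
  1–141 → 141 bp
  142–222 → 81 bp
  223–242 → 20 bp
Sorted largest to smallest: 141, 81, 20 bp.

141, 81, 20 bp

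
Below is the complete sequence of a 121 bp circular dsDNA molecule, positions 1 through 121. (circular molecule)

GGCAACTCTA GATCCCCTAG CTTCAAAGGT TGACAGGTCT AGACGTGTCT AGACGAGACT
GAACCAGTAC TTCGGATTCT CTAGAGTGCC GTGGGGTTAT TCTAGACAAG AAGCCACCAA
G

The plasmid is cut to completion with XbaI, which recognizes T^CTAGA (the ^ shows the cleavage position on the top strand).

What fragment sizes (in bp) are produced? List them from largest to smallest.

32, 31, 27, 21, 10 bp

XbaI sites (TCTAGA) start at positions 7, 38, 48, 80, 101.
XbaI cuts after the first base of each site, so after positions 7, 38, 48, 80, 101.
Circular molecule, 5 cuts → 5 fragments:
  8–38 → 31 bp
  39–48 → 10 bp
  49–80 → 32 bp
  81–101 → 21 bp
  102–121 then 1–7 → 20 + 7 = 27 bp
Sorted largest to smallest: 32, 31, 27, 21, 10 bp.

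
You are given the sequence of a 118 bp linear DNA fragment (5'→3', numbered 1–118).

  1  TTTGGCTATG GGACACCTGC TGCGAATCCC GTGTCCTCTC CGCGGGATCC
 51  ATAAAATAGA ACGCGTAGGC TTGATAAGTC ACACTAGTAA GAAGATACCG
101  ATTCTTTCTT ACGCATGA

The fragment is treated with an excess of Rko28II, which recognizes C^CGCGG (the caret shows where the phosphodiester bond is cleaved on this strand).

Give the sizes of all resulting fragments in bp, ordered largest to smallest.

The Rko28II site (CCGCGG) starts at position 40.
Rko28II cuts after the first base of each site, so after position 40.
Linear molecule, 1 cut → 2 fragments:
  1–40 → 40 bp
  41–118 → 78 bp
Sorted largest to smallest: 78, 40 bp.

78, 40 bp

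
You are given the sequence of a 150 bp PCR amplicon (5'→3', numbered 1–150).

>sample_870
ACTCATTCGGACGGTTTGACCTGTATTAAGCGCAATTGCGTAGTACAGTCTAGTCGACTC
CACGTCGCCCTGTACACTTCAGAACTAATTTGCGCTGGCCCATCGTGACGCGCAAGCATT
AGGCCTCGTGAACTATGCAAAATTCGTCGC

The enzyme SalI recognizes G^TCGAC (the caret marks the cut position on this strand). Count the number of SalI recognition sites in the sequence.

1

GTCGAC occurs starting at position 53.
SalI cuts at 1 site.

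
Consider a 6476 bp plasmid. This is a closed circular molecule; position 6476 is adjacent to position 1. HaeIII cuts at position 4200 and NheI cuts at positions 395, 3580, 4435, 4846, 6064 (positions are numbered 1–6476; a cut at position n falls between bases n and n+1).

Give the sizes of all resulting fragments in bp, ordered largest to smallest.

Combined cut positions (sorted): 395, 3580, 4200, 4435, 4846, 6064.
Circular molecule, 6 cuts → 6 fragments:
  3580 − 395 = 3185 bp
  4200 − 3580 = 620 bp
  4435 − 4200 = 235 bp
  4846 − 4435 = 411 bp
  6064 − 4846 = 1218 bp
  wrap: 6476 − 6064 + 395 = 807 bp
Sorted largest to smallest: 3185, 1218, 807, 620, 411, 235 bp.

3185, 1218, 807, 620, 411, 235 bp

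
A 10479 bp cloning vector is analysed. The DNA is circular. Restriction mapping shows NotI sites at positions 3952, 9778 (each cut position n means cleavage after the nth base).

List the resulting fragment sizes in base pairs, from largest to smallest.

5826, 4653 bp

Circular molecule, 2 cuts → 2 fragments:
  9778 − 3952 = 5826 bp
  wrap: 10479 − 9778 + 3952 = 4653 bp
Sorted largest to smallest: 5826, 4653 bp.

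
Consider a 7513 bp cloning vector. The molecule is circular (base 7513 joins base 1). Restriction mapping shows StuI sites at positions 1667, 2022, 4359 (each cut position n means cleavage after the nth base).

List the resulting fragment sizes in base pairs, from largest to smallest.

4821, 2337, 355 bp

Circular molecule, 3 cuts → 3 fragments:
  2022 − 1667 = 355 bp
  4359 − 2022 = 2337 bp
  wrap: 7513 − 4359 + 1667 = 4821 bp
Sorted largest to smallest: 4821, 2337, 355 bp.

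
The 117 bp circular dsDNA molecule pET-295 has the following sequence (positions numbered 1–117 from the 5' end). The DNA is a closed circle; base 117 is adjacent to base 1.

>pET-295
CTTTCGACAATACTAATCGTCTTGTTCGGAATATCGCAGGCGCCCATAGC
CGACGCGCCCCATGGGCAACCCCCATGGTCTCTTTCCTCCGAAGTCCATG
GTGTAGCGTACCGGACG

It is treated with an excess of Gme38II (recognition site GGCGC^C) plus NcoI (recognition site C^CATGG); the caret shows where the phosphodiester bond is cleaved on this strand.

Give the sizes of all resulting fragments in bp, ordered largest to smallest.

64, 23, 17, 13 bp

The Gme38II site (GGCGCC) starts at position 39.
Gme38II cuts after base 5 of each site (before the last base), so after position 43.
NcoI sites (CCATGG) start at positions 60, 73, 96.
NcoI cuts after the first base of each site, so after positions 60, 73, 96.
Combined cut positions: 43, 60, 73, 96.
Circular molecule, 4 cuts → 4 fragments:
  44–60 → 17 bp
  61–73 → 13 bp
  74–96 → 23 bp
  97–117 then 1–43 → 21 + 43 = 64 bp
Sorted largest to smallest: 64, 23, 17, 13 bp.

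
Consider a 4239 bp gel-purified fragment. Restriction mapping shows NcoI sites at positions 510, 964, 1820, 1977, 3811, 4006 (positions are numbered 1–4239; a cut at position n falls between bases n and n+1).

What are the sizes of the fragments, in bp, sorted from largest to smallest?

Linear molecule, 6 cuts → 7 fragments:
  510 − 0 = 510 bp
  964 − 510 = 454 bp
  1820 − 964 = 856 bp
  1977 − 1820 = 157 bp
  3811 − 1977 = 1834 bp
  4006 − 3811 = 195 bp
  4239 − 4006 = 233 bp
Sorted largest to smallest: 1834, 856, 510, 454, 233, 195, 157 bp.

1834, 856, 510, 454, 233, 195, 157 bp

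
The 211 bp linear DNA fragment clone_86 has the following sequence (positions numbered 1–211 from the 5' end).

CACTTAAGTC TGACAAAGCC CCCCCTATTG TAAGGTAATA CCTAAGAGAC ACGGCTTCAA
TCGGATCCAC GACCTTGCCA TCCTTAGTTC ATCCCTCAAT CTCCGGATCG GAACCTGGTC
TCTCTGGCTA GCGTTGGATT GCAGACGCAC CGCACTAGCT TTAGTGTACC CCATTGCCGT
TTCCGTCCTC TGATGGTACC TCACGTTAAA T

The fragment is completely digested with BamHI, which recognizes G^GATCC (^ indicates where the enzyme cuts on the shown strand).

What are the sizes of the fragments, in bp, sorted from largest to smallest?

148, 63 bp

The BamHI site (GGATCC) starts at position 63.
BamHI cuts after the first base of each site, so after position 63.
Linear molecule, 1 cut → 2 fragments:
  1–63 → 63 bp
  64–211 → 148 bp
Sorted largest to smallest: 148, 63 bp.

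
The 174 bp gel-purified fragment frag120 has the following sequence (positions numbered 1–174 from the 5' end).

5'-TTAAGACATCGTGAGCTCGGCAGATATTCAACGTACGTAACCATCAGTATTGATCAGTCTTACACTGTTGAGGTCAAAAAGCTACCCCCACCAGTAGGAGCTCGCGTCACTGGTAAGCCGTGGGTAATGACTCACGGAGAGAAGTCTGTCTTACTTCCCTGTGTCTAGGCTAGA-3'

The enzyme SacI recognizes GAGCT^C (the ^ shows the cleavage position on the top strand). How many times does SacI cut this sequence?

GAGCTC occurs starting at positions 13, 98.
SacI cuts at 2 sites.

2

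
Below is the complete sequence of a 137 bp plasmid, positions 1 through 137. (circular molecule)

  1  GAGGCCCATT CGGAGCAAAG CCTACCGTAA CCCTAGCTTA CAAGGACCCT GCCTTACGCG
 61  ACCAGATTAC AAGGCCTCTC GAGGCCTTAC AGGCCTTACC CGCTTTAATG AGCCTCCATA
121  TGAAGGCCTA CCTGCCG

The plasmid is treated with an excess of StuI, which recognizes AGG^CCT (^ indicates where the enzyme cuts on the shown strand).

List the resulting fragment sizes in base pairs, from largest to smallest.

85, 33, 10, 9 bp

StuI sites (AGGCCT) start at positions 72, 82, 91, 124.
StuI cuts after base 3 of each site, so after positions 74, 84, 93, 126.
Circular molecule, 4 cuts → 4 fragments:
  75–84 → 10 bp
  85–93 → 9 bp
  94–126 → 33 bp
  127–137 then 1–74 → 11 + 74 = 85 bp
Sorted largest to smallest: 85, 33, 10, 9 bp.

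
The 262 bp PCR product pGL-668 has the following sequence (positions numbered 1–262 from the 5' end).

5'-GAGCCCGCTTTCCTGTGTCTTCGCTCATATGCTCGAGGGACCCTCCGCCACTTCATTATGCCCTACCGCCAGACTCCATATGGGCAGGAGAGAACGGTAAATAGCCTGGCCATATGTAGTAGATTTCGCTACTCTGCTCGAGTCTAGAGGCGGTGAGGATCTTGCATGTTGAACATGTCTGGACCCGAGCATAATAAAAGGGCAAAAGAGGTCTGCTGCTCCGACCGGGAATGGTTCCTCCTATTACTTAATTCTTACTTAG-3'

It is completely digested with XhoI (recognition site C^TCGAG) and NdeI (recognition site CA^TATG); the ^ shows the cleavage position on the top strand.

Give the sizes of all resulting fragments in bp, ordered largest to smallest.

XhoI sites (CTCGAG) start at positions 32, 137.
XhoI cuts after the first base of each site, so after positions 32, 137.
NdeI sites (CATATG) start at positions 26, 77, 111.
NdeI cuts after base 2 of each site, so after positions 27, 78, 112.
Combined cut positions: 27, 32, 78, 112, 137.
Linear molecule, 5 cuts → 6 fragments:
  1–27 → 27 bp
  28–32 → 5 bp
  33–78 → 46 bp
  79–112 → 34 bp
  113–137 → 25 bp
  138–262 → 125 bp
Sorted largest to smallest: 125, 46, 34, 27, 25, 5 bp.

125, 46, 34, 27, 25, 5 bp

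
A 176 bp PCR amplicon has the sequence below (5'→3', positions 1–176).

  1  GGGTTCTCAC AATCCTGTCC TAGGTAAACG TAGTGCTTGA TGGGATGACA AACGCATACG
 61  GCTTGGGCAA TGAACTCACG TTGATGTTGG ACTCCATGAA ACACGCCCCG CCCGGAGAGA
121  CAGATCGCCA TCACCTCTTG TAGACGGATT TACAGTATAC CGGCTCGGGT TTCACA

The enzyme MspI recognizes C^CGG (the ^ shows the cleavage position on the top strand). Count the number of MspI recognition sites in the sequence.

2

CCGG occurs starting at positions 112, 160.
MspI cuts at 2 sites.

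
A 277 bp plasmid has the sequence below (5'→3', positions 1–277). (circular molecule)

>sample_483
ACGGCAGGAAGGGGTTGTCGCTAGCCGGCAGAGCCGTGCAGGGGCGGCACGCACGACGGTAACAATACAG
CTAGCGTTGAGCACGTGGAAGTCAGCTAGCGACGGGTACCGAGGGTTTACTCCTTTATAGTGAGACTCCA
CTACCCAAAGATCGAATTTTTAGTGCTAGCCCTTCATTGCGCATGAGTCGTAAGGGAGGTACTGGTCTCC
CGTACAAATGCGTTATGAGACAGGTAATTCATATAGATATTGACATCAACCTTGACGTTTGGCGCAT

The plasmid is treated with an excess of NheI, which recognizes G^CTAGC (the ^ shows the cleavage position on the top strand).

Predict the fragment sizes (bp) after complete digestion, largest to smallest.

NheI sites (GCTAGC) start at positions 20, 70, 95, 165.
NheI cuts after the first base of each site, so after positions 20, 70, 95, 165.
Circular molecule, 4 cuts → 4 fragments:
  21–70 → 50 bp
  71–95 → 25 bp
  96–165 → 70 bp
  166–277 then 1–20 → 112 + 20 = 132 bp
Sorted largest to smallest: 132, 70, 50, 25 bp.

132, 70, 50, 25 bp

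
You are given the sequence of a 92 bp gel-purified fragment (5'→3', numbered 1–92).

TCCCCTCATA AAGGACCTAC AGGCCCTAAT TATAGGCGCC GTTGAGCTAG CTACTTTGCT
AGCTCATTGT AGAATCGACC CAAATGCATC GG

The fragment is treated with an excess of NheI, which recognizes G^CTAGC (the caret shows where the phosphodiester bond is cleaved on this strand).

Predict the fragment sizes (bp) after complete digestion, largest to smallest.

NheI sites (GCTAGC) start at positions 46, 58.
NheI cuts after the first base of each site, so after positions 46, 58.
Linear molecule, 2 cuts → 3 fragments:
  1–46 → 46 bp
  47–58 → 12 bp
  59–92 → 34 bp
Sorted largest to smallest: 46, 34, 12 bp.

46, 34, 12 bp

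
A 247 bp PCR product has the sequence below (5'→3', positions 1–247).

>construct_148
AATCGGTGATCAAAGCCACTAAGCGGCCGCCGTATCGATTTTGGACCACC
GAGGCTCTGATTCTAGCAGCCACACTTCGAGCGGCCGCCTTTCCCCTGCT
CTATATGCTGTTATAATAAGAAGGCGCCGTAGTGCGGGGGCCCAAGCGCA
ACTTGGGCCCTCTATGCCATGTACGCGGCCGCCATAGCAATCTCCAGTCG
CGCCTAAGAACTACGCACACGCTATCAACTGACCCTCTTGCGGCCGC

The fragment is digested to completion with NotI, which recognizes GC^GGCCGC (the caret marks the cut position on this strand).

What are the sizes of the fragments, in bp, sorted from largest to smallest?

NotI sites (GCGGCCGC) start at positions 23, 81, 175, 240.
NotI cuts after base 2 of each site, so after positions 24, 82, 176, 241.
Linear molecule, 4 cuts → 5 fragments:
  1–24 → 24 bp
  25–82 → 58 bp
  83–176 → 94 bp
  177–241 → 65 bp
  242–247 → 6 bp
Sorted largest to smallest: 94, 65, 58, 24, 6 bp.

94, 65, 58, 24, 6 bp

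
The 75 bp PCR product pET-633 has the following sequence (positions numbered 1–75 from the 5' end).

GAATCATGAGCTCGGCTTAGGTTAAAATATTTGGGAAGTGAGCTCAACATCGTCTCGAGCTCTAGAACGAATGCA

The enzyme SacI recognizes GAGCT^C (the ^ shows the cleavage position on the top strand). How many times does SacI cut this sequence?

GAGCTC occurs starting at positions 8, 40, 57.
SacI cuts at 3 sites.

3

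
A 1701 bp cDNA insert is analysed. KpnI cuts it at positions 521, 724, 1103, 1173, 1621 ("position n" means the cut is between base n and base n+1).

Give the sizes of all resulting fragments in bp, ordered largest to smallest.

Linear molecule, 5 cuts → 6 fragments:
  521 − 0 = 521 bp
  724 − 521 = 203 bp
  1103 − 724 = 379 bp
  1173 − 1103 = 70 bp
  1621 − 1173 = 448 bp
  1701 − 1621 = 80 bp
Sorted largest to smallest: 521, 448, 379, 203, 80, 70 bp.

521, 448, 379, 203, 80, 70 bp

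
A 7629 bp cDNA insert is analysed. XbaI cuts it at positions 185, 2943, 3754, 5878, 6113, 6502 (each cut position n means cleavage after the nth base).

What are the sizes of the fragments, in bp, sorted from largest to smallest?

2758, 2124, 1127, 811, 389, 235, 185 bp

Linear molecule, 6 cuts → 7 fragments:
  185 − 0 = 185 bp
  2943 − 185 = 2758 bp
  3754 − 2943 = 811 bp
  5878 − 3754 = 2124 bp
  6113 − 5878 = 235 bp
  6502 − 6113 = 389 bp
  7629 − 6502 = 1127 bp
Sorted largest to smallest: 2758, 2124, 1127, 811, 389, 235, 185 bp.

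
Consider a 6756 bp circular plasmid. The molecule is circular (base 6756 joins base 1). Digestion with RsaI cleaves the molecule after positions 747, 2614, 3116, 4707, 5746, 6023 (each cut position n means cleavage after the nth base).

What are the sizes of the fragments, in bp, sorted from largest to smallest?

1867, 1591, 1480, 1039, 502, 277 bp

Circular molecule, 6 cuts → 6 fragments:
  2614 − 747 = 1867 bp
  3116 − 2614 = 502 bp
  4707 − 3116 = 1591 bp
  5746 − 4707 = 1039 bp
  6023 − 5746 = 277 bp
  wrap: 6756 − 6023 + 747 = 1480 bp
Sorted largest to smallest: 1867, 1591, 1480, 1039, 502, 277 bp.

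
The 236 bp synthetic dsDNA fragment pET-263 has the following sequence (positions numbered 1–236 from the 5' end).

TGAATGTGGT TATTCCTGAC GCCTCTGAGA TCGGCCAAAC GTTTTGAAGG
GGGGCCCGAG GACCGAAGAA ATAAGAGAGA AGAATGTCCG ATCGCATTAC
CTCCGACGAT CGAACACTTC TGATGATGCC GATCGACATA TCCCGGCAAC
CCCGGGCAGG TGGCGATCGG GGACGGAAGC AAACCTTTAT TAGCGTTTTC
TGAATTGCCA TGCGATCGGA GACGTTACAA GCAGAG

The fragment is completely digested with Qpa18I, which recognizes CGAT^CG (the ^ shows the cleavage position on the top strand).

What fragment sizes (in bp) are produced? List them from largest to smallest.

92, 49, 34, 23, 20, 18 bp

Qpa18I sites (CGATCG) start at positions 89, 107, 130, 164, 213.
Qpa18I cuts after base 4 of each site, so after positions 92, 110, 133, 167, 216.
Linear molecule, 5 cuts → 6 fragments:
  1–92 → 92 bp
  93–110 → 18 bp
  111–133 → 23 bp
  134–167 → 34 bp
  168–216 → 49 bp
  217–236 → 20 bp
Sorted largest to smallest: 92, 49, 34, 23, 20, 18 bp.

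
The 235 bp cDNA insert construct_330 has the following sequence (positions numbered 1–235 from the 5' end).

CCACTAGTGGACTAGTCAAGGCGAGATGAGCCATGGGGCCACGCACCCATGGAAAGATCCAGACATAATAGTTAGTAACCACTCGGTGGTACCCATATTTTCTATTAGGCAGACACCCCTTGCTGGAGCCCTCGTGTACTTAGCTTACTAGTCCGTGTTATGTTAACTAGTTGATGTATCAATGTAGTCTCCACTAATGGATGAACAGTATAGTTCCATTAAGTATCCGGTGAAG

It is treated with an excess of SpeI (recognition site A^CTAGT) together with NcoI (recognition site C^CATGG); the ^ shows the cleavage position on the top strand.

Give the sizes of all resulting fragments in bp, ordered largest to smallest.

SpeI sites (ACTAGT) start at positions 3, 11, 147, 166.
SpeI cuts after the first base of each site, so after positions 3, 11, 147, 166.
NcoI sites (CCATGG) start at positions 31, 47.
NcoI cuts after the first base of each site, so after positions 31, 47.
Combined cut positions: 3, 11, 31, 47, 147, 166.
Linear molecule, 6 cuts → 7 fragments:
  1–3 → 3 bp
  4–11 → 8 bp
  12–31 → 20 bp
  32–47 → 16 bp
  48–147 → 100 bp
  148–166 → 19 bp
  167–235 → 69 bp
Sorted largest to smallest: 100, 69, 20, 19, 16, 8, 3 bp.

100, 69, 20, 19, 16, 8, 3 bp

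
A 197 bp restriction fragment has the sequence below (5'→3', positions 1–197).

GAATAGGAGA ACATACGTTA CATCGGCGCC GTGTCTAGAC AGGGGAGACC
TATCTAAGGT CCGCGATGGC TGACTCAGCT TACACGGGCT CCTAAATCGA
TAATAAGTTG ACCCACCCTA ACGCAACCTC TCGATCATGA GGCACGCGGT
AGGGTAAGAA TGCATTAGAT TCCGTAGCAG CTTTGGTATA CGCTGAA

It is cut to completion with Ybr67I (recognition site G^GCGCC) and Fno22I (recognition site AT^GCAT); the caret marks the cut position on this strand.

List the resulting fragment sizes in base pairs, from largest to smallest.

The Ybr67I site (GGCGCC) starts at position 25.
Ybr67I cuts after the first base of each site, so after position 25.
The Fno22I site (ATGCAT) starts at position 160.
Fno22I cuts after base 2 of each site, so after position 161.
Combined cut positions: 25, 161.
Linear molecule, 2 cuts → 3 fragments:
  1–25 → 25 bp
  26–161 → 136 bp
  162–197 → 36 bp
Sorted largest to smallest: 136, 36, 25 bp.

136, 36, 25 bp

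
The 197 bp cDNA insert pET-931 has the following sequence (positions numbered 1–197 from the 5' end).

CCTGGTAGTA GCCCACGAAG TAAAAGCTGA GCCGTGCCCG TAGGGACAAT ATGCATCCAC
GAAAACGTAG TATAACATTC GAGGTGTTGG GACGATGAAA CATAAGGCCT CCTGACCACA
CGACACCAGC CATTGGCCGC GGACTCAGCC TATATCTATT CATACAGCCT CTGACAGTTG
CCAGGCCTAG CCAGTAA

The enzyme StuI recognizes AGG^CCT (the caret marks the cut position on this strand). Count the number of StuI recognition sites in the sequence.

AGGCCT occurs starting at positions 105, 183.
StuI cuts at 2 sites.

2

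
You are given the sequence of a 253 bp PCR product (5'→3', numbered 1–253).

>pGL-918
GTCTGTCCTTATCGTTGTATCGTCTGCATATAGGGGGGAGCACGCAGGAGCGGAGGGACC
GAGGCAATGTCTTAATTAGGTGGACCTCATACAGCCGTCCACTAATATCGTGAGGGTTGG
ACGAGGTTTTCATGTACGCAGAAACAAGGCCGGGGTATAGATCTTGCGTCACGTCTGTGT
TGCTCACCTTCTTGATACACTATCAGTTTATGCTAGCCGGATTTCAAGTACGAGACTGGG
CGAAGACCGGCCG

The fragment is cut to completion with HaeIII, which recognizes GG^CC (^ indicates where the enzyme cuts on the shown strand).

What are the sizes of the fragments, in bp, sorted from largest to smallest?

HaeIII sites (GGCC) start at positions 148, 249.
HaeIII cuts after base 2 of each site, so after positions 149, 250.
Linear molecule, 2 cuts → 3 fragments:
  1–149 → 149 bp
  150–250 → 101 bp
  251–253 → 3 bp
Sorted largest to smallest: 149, 101, 3 bp.

149, 101, 3 bp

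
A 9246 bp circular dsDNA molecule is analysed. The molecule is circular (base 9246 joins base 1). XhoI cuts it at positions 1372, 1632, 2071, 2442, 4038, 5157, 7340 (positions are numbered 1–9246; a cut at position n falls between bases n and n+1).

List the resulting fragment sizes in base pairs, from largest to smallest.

Circular molecule, 7 cuts → 7 fragments:
  1632 − 1372 = 260 bp
  2071 − 1632 = 439 bp
  2442 − 2071 = 371 bp
  4038 − 2442 = 1596 bp
  5157 − 4038 = 1119 bp
  7340 − 5157 = 2183 bp
  wrap: 9246 − 7340 + 1372 = 3278 bp
Sorted largest to smallest: 3278, 2183, 1596, 1119, 439, 371, 260 bp.

3278, 2183, 1596, 1119, 439, 371, 260 bp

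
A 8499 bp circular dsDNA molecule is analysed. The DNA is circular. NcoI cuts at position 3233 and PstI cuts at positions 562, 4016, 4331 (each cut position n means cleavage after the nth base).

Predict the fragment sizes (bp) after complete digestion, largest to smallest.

Combined cut positions (sorted): 562, 3233, 4016, 4331.
Circular molecule, 4 cuts → 4 fragments:
  3233 − 562 = 2671 bp
  4016 − 3233 = 783 bp
  4331 − 4016 = 315 bp
  wrap: 8499 − 4331 + 562 = 4730 bp
Sorted largest to smallest: 4730, 2671, 783, 315 bp.

4730, 2671, 783, 315 bp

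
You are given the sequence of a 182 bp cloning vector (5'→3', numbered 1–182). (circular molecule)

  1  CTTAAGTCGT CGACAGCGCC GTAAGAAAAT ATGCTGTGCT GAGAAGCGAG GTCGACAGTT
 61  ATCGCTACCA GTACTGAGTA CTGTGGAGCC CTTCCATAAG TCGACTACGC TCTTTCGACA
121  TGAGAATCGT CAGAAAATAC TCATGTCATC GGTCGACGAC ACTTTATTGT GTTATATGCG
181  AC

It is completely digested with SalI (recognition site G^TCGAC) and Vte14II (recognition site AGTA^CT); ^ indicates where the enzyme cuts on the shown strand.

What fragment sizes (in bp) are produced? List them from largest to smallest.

SalI sites (GTCGAC) start at positions 9, 51, 100, 152.
SalI cuts after the first base of each site, so after positions 9, 51, 100, 152.
Vte14II sites (AGTACT) start at positions 70, 77.
Vte14II cuts after base 4 of each site, so after positions 73, 80.
Combined cut positions: 9, 51, 73, 80, 100, 152.
Circular molecule, 6 cuts → 6 fragments:
  10–51 → 42 bp
  52–73 → 22 bp
  74–80 → 7 bp
  81–100 → 20 bp
  101–152 → 52 bp
  153–182 then 1–9 → 30 + 9 = 39 bp
Sorted largest to smallest: 52, 42, 39, 22, 20, 7 bp.

52, 42, 39, 22, 20, 7 bp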